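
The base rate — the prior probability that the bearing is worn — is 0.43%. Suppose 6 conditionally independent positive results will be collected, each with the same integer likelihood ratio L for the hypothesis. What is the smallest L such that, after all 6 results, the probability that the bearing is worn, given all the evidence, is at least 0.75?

Prior odds = 0.0043/0.9957 = 43/9957.
Target odds = 0.75/0.25 = 3.
Need L⁶ ≥ 3 ÷ (43/9957) = 29871/43.
2⁶ = 64 < 29871/43 ≤ 729 = 3⁶, so L = 3.

3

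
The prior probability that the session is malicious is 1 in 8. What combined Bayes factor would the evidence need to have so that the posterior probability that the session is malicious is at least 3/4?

Prior odds = 0.125/0.875 = 1/7.
Target odds = 0.75/0.25 = 3.
Required Bayes factor = 3 ÷ (1/7) = 21.

21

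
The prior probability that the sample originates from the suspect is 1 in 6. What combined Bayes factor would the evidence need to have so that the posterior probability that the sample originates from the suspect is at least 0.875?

Prior odds = (1/6)/(5/6) = 0.2.
Target odds = 0.875/0.125 = 7.
Required Bayes factor = 7 ÷ 0.2 = 35.

35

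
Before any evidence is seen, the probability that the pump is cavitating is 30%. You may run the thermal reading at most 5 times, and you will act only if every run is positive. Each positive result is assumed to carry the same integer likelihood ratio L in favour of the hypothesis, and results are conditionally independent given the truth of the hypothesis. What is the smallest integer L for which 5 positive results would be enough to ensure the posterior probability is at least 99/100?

3

Prior odds = 0.3/0.7 = 3/7.
Target odds = 0.99/0.01 = 99.
Need L⁵ ≥ 99 ÷ (3/7) = 231.
2⁵ = 32 < 231 ≤ 243 = 3⁵, so L = 3.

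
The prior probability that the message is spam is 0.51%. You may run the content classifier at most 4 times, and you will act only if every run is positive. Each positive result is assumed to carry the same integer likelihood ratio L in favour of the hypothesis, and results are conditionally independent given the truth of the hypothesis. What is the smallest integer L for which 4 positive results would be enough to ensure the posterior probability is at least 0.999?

22

Prior odds = 0.0051/0.9949 = 51/9949.
Target odds = 0.999/0.001 = 999.
Need L⁴ ≥ 999 ÷ (51/9949) = 3313017/17.
21⁴ = 194481 < 3313017/17 ≤ 234256 = 22⁴, so L = 22.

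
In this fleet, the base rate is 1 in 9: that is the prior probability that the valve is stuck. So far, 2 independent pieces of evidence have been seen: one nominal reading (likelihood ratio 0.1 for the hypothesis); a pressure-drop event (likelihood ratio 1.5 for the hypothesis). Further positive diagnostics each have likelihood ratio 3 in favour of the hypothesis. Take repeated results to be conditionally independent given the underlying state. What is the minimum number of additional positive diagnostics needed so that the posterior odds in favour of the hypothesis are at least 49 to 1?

8

Prior odds = (1/9)/(8/9) = 0.125.
Combined Bayes factor of the evidence already in hand = 0.1 × 1.5 = 0.15.
Odds after that evidence = 0.125 × 0.15 = 0.01875.
Target odds = 49.
Need 3ⁿ ≥ 49 ÷ 0.01875 = 7840/3.
3⁷ = 2187 falls short of 7840/3 but 3⁸ = 6561 reaches it, so n = 8.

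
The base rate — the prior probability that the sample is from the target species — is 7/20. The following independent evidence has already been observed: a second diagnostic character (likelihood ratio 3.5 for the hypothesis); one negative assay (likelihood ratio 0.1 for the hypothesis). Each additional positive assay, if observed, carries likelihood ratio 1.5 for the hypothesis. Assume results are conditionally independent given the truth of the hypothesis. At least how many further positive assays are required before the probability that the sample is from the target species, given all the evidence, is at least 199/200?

Prior odds = 0.35/0.65 = 7/13.
Combined Bayes factor of the evidence already in hand = 3.5 × 0.1 = 0.35.
Odds after that evidence = (7/13) × 0.35 = 49/260.
Target odds = 0.995/0.005 = 199.
Need 1.5ⁿ ≥ 199 ÷ (49/260) = 51740/49.
1.5¹⁷ = 129140163/131072 falls short of 51740/49 but 1.5¹⁸ = 387420489/262144 reaches it, so n = 18.

18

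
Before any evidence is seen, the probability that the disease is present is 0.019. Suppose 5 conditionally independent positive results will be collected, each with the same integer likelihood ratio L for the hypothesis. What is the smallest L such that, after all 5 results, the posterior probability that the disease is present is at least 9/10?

Prior odds = 0.019/0.981 = 19/981.
Target odds = 0.9/0.1 = 9.
Need L⁵ ≥ 9 ÷ (19/981) = 8829/19.
3⁵ = 243 < 8829/19 ≤ 1024 = 4⁵, so L = 4.

4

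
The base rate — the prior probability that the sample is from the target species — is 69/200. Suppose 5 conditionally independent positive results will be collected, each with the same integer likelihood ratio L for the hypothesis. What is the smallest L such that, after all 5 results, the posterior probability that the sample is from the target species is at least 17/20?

2

Prior odds = 0.345/0.655 = 69/131.
Target odds = 0.85/0.15 = 17/3.
Need L⁵ ≥ 17/3 ÷ (69/131) = 2227/207.
1⁵ = 1 < 2227/207 ≤ 32 = 2⁵, so L = 2.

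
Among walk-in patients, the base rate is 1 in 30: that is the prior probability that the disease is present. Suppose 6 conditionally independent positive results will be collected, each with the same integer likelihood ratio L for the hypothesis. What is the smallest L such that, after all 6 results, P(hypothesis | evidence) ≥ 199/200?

Prior odds = (1/30)/(29/30) = 1/29.
Target odds = 0.995/0.005 = 199.
Need L⁶ ≥ 199 ÷ (1/29) = 5771.
4⁶ = 4096 < 5771 ≤ 15625 = 5⁶, so L = 5.

5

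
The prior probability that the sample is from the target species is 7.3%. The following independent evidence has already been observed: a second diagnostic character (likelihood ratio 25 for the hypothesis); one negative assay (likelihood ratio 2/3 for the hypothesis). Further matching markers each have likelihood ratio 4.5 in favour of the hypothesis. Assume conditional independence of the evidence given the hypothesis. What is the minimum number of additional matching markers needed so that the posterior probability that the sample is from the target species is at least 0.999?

Prior odds = 0.073/0.927 = 73/927.
Combined Bayes factor of the evidence already in hand = 25 × (2/3) = 50/3.
Odds after that evidence = (73/927) × 50/3 = 3650/2781.
Target odds = 0.999/0.001 = 999.
Need 4.5ⁿ ≥ 999 ÷ (3650/2781) = 2778219/3650.
4.5⁴ = 410.0625 falls short of 2778219/3650 but 4.5⁵ = 1845.28125 reaches it, so n = 5.

5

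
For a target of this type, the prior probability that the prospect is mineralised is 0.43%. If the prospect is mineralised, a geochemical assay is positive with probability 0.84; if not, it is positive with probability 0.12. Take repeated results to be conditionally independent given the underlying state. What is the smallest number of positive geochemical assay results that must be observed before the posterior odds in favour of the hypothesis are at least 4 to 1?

Prior odds = 0.0043/0.9957 = 43/9957.
Likelihood ratio of a positive = 0.84/0.12 = 7.
Target odds = 4.
Need (43/9957) × 7ⁿ ≥ 4, i.e. 7ⁿ ≥ 39828/43.
7³ = 343 falls short of 39828/43 but 7⁴ = 2401 reaches it, so n = 4.

4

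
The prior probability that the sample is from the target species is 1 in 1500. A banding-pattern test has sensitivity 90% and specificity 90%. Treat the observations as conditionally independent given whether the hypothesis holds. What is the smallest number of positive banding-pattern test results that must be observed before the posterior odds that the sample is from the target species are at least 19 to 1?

5

Prior odds = (1/1500)/(1499/1500) = 1/1499.
False-positive rate = 1 − 0.9 = 0.1; likelihood ratio of a positive = 0.9/0.1 = 9.
Target odds = 19.
Need (1/1499) × 9ⁿ ≥ 19, i.e. 9ⁿ ≥ 28481.
9⁴ = 6561 falls short of 28481 but 9⁵ = 59049 reaches it, so n = 5.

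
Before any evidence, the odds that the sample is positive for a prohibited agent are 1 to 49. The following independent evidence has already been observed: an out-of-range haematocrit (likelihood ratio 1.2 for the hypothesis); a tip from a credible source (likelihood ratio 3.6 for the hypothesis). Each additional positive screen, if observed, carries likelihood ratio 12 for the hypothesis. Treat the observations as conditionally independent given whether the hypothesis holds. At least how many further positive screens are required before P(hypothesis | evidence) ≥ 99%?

Prior odds = 1/49.
Combined Bayes factor of the evidence already in hand = 1.2 × 3.6 = 4.32.
Odds after that evidence = (1/49) × 4.32 = 108/1225.
Target odds = 0.99/0.01 = 99.
Need 12ⁿ ≥ 99 ÷ (108/1225) = 13475/12.
12² = 144 falls short of 13475/12 but 12³ = 1728 reaches it, so n = 3.

3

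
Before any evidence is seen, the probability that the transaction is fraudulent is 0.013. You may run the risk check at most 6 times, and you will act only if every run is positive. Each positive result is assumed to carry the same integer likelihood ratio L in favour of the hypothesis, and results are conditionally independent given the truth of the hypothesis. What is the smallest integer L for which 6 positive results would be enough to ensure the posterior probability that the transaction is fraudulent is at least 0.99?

Prior odds = 0.013/0.987 = 13/987.
Target odds = 0.99/0.01 = 99.
Need L⁶ ≥ 99 ÷ (13/987) = 97713/13.
4⁶ = 4096 < 97713/13 ≤ 15625 = 5⁶, so L = 5.

5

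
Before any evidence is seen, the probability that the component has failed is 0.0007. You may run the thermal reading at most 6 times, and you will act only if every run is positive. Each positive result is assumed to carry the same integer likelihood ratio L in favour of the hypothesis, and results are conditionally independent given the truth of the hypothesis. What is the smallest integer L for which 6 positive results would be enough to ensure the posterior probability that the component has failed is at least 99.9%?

11

Prior odds = 0.0007/0.9993 = 7/9993.
Target odds = 0.999/0.001 = 999.
Need L⁶ ≥ 999 ÷ (7/9993) = 9983007/7.
10⁶ = 1000000 < 9983007/7 ≤ 1771561 = 11⁶, so L = 11.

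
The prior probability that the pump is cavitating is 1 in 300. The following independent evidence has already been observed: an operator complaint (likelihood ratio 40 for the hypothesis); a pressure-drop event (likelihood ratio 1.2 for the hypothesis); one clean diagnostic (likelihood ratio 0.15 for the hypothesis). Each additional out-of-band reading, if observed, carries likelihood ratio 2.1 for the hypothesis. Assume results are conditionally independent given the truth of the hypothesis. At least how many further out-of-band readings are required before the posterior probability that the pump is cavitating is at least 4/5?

Prior odds = (1/300)/(299/300) = 1/299.
Combined Bayes factor of the evidence already in hand = 40 × 1.2 × 0.15 = 7.2.
Odds after that evidence = (1/299) × 7.2 = 36/1495.
Target odds = 0.8/0.2 = 4.
Need 2.1ⁿ ≥ 4 ÷ (36/1495) = 1495/9.
2.1⁶ = 85766121/1000000 falls short of 1495/9 but 2.1⁷ ≈180.109 reaches it, so n = 7.

7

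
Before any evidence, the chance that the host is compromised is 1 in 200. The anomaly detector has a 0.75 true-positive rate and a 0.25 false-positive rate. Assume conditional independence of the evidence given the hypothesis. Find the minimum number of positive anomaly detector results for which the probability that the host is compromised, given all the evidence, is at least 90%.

Prior odds: 0.005 ÷ 0.995 = 1/199.
Likelihood ratio of a positive result = 0.75/0.25 = 3.
Target posterior odds = 0.9/0.1 = 9.
Need (1/199) × 3ⁿ ≥ 9, i.e. 3ⁿ ≥ 1791.
3⁶ = 729 falls short of 1791 but 3⁷ = 2187 reaches it, so n = 7.

7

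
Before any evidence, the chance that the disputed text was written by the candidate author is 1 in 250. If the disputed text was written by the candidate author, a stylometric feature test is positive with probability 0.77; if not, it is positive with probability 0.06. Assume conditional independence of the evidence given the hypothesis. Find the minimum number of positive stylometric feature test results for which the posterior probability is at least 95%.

4

Prior odds = 0.004/0.996 = 1/249.
Likelihood ratio of a positive = 0.77/0.06 = 77/6.
Target posterior odds = 0.95/0.05 = 19.
Need (1/249) × (77/6)ⁿ ≥ 19, i.e. (77/6)ⁿ ≥ 4731.
(77/6)³ = 456533/216 falls short of 4731 but (77/6)⁴ = 35153041/1296 reaches it, so n = 4.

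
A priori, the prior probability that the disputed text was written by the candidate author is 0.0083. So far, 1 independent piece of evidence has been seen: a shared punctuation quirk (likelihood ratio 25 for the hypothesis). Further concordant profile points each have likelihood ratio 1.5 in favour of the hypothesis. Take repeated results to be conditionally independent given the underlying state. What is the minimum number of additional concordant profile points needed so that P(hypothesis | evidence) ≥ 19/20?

12

Prior odds = 0.0083/0.9917 = 83/9917.
Bayes factor of the evidence already in hand = 25.
Odds after that evidence = (83/9917) × 25 = 2075/9917.
Target odds = 0.95/0.05 = 19.
Need 1.5ⁿ ≥ 19 ÷ (2075/9917) = 188423/2075.
1.5¹¹ = 177147/2048 falls short of 188423/2075 but 1.5¹² = 531441/4096 reaches it, so n = 12.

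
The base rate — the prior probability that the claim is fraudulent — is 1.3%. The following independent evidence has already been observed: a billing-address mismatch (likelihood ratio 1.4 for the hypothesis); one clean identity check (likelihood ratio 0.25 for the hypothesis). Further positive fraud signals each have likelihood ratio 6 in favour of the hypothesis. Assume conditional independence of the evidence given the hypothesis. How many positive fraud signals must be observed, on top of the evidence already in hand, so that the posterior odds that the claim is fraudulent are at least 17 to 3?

4

Prior odds = 0.013/0.987 = 13/987.
Combined Bayes factor of the evidence already in hand = 1.4 × 0.25 = 0.35.
Odds after that evidence = (13/987) × 0.35 = 13/2820.
Target odds = 17/3.
Need 6ⁿ ≥ 17/3 ÷ (13/2820) = 15980/13.
6³ = 216 falls short of 15980/13 but 6⁴ = 1296 reaches it, so n = 4.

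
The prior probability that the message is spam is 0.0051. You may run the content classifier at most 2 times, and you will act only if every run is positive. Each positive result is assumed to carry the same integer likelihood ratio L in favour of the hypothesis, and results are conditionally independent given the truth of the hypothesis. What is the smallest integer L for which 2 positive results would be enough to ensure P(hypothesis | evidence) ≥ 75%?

25

Prior odds = 0.0051/0.9949 = 51/9949.
Target odds = 0.75/0.25 = 3.
Need L² ≥ 3 ÷ (51/9949) = 9949/17.
24² = 576 < 9949/17 ≤ 625 = 25², so L = 25.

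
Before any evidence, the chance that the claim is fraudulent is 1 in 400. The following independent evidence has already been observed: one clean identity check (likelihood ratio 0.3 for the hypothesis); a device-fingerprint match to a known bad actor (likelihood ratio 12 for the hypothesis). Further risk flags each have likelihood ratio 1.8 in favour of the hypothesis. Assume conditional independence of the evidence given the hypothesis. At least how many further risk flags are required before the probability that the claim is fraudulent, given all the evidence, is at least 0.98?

Prior odds = 0.0025/0.9975 = 1/399.
Combined Bayes factor of the evidence already in hand = 0.3 × 12 = 3.6.
Odds after that evidence = (1/399) × 3.6 = 6/665.
Target odds = 0.98/0.02 = 49.
Need 1.8ⁿ ≥ 49 ÷ (6/665) = 32585/6.
1.8¹⁴ ≈3748.13 falls short of 32585/6 but 1.8¹⁵ ≈6746.64 reaches it, so n = 15.

15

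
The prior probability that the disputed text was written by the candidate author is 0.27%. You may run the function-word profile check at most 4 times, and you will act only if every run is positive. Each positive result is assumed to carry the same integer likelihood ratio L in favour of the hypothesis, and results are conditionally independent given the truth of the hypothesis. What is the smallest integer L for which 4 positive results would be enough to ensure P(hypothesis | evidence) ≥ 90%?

Prior odds = 0.0027/0.9973 = 27/9973.
Target odds = 0.9/0.1 = 9.
Need L⁴ ≥ 9 ÷ (27/9973) = 9973/3.
7⁴ = 2401 < 9973/3 ≤ 4096 = 8⁴, so L = 8.

8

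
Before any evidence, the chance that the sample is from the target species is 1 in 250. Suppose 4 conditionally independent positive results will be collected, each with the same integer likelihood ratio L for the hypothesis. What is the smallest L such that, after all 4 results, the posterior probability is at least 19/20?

9

Prior odds = 0.004/0.996 = 1/249.
Target odds = 0.95/0.05 = 19.
Need L⁴ ≥ 19 ÷ (1/249) = 4731.
8⁴ = 4096 < 4731 ≤ 6561 = 9⁴, so L = 9.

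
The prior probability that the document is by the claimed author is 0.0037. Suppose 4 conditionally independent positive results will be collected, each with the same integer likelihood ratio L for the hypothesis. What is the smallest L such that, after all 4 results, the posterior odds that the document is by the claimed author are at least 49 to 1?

Prior odds = 0.0037/0.9963 = 37/9963.
Target odds = 49.
Need L⁴ ≥ 49 ÷ (37/9963) = 488187/37.
10⁴ = 10000 < 488187/37 ≤ 14641 = 11⁴, so L = 11.

11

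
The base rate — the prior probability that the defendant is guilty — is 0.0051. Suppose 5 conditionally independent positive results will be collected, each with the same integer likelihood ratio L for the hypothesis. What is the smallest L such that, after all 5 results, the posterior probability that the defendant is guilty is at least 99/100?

8

Prior odds = 0.0051/0.9949 = 51/9949.
Target odds = 0.99/0.01 = 99.
Need L⁵ ≥ 99 ÷ (51/9949) = 328317/17.
7⁵ = 16807 < 328317/17 ≤ 32768 = 8⁵, so L = 8.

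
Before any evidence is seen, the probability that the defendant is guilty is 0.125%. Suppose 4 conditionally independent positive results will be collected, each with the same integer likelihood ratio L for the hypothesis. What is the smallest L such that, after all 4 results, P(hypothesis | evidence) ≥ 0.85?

Prior odds = 0.00125/0.99875 = 1/799.
Target odds = 0.85/0.15 = 17/3.
Need L⁴ ≥ 17/3 ÷ (1/799) = 13583/3.
8⁴ = 4096 < 13583/3 ≤ 6561 = 9⁴, so L = 9.

9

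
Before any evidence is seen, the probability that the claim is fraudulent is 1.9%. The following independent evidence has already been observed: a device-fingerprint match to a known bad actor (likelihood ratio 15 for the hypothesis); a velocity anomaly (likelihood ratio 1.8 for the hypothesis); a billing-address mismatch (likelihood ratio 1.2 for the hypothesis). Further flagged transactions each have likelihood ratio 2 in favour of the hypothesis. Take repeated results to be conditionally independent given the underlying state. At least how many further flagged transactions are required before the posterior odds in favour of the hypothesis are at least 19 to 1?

5

Prior odds = 0.019/0.981 = 19/981.
Combined Bayes factor of the evidence already in hand = 15 × 1.8 × 1.2 = 32.4.
Odds after that evidence = (19/981) × 32.4 = 342/545.
Target odds = 19.
Need 2ⁿ ≥ 19 ÷ (342/545) = 545/18.
2⁴ = 16 falls short of 545/18 but 2⁵ = 32 reaches it, so n = 5.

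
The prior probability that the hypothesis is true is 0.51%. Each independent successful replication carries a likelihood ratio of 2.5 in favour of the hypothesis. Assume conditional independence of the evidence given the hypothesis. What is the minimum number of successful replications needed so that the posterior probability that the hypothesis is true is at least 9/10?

Prior odds = 0.0051/0.9949 = 51/9949.
Likelihood ratio per successful replication = 2.5.
Target posterior odds = 0.9/0.1 = 9.
Require 2.5ⁿ ≥ 9 ÷ (51/9949) = 29847/17.
2.5⁸ = 390625/256 falls short of 29847/17 but 2.5⁹ = 1953125/512 reaches it, so n = 9.

9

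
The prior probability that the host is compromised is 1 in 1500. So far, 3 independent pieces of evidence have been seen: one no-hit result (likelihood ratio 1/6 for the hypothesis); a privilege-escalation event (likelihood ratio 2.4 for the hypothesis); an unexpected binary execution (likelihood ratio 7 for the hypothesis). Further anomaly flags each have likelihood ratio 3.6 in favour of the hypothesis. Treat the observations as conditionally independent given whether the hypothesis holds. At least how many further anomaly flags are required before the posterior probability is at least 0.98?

8

Prior odds = (1/1500)/(1499/1500) = 1/1499.
Combined Bayes factor of the evidence already in hand = (1/6) × 2.4 × 7 = 2.8.
Odds after that evidence = (1/1499) × 2.8 = 14/7495.
Target odds = 0.98/0.02 = 49.
Need 3.6ⁿ ≥ 49 ÷ (14/7495) = 26232.5.
3.6⁷ = 612220032/78125 falls short of 26232.5 but 3.6⁸ ≈28211.1 reaches it, so n = 8.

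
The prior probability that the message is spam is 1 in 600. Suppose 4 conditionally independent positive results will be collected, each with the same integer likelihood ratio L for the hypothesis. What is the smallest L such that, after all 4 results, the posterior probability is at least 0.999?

Prior odds = (1/600)/(599/600) = 1/599.
Target odds = 0.999/0.001 = 999.
Need L⁴ ≥ 999 ÷ (1/599) = 598401.
27⁴ = 531441 < 598401 ≤ 614656 = 28⁴, so L = 28.

28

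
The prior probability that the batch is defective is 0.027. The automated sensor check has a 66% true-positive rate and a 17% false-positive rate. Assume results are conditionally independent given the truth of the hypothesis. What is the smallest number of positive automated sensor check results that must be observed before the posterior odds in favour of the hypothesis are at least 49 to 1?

Prior odds = 0.027/0.973 = 27/973.
Likelihood ratio of a positive result = 0.66/0.17 = 66/17.
Target odds = 49.
Require (66/17)ⁿ ≥ 49 ÷ (27/973) = 47677/27.
(66/17)⁵ ≈882.013 falls short of 47677/27 but (66/17)⁶ ≈3424.29 reaches it, so n = 6.

6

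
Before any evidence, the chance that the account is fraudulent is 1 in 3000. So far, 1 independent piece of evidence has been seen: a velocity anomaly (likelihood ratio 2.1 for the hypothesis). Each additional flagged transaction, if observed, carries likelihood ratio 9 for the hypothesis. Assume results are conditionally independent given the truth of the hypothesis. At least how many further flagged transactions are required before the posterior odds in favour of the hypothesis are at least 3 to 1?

Prior odds = (1/3000)/(2999/3000) = 1/2999.
Bayes factor of the evidence already in hand = 2.1.
Odds after that evidence = (1/2999) × 2.1 = 21/29990.
Target odds = 3.
Need 9ⁿ ≥ 3 ÷ (21/29990) = 29990/7.
9³ = 729 falls short of 29990/7 but 9⁴ = 6561 reaches it, so n = 4.

4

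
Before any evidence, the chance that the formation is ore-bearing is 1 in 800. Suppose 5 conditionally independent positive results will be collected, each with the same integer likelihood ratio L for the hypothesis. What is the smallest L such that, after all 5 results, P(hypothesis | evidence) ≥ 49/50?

Prior odds = 0.00125/0.99875 = 1/799.
Target odds = 0.98/0.02 = 49.
Need L⁵ ≥ 49 ÷ (1/799) = 39151.
8⁵ = 32768 < 39151 ≤ 59049 = 9⁵, so L = 9.

9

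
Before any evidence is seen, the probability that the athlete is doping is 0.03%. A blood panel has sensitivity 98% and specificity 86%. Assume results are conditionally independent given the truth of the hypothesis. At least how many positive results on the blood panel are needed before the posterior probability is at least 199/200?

7

Prior odds = 0.0003/0.9997 = 3/9997.
False-positive rate = 1 − 0.86 = 0.14; likelihood ratio of a positive = 0.98/0.14 = 7.
Target posterior odds = 0.995/0.005 = 199.
Require 7ⁿ ≥ 199 ÷ (3/9997) = 1989403/3.
7⁶ = 117649 falls short of 1989403/3 but 7⁷ = 823543 reaches it, so n = 7.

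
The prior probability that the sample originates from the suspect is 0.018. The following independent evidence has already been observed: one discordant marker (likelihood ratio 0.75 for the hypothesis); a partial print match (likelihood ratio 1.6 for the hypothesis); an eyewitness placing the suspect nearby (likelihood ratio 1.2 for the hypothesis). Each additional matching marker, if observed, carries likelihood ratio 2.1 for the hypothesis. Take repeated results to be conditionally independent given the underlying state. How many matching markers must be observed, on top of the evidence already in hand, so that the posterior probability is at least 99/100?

Prior odds = 0.018/0.982 = 9/491.
Combined Bayes factor of the evidence already in hand = 0.75 × 1.6 × 1.2 = 1.44.
Odds after that evidence = (9/491) × 1.44 = 324/12275.
Target odds = 0.99/0.01 = 99.
Need 2.1ⁿ ≥ 99 ÷ (324/12275) = 135025/36.
2.1¹¹ ≈3502.78 falls short of 135025/36 but 2.1¹² ≈7355.83 reaches it, so n = 12.

12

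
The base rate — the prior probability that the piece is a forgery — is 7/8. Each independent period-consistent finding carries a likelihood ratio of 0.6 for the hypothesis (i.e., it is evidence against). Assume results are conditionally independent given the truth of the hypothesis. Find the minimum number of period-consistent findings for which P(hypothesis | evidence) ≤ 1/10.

9

Prior odds = 0.875/0.125 = 7.
Likelihood ratio per period-consistent finding = 0.6.
Target odds: 0.1 ÷ 0.9 = 1/9.
Need 7 × 0.6ⁿ ≤ 1/9, i.e. 0.6ⁿ ≤ 1/63.
0.6⁸ = 6561/390625 is still above 1/63 but 0.6⁹ = 19683/1953125 is at or below it, so n = 9.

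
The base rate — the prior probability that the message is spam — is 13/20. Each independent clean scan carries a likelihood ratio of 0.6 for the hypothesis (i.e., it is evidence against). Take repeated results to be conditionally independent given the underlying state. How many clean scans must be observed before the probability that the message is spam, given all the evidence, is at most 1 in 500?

Prior odds = 0.65/0.35 = 13/7.
Likelihood ratio per clean scan = 0.6.
Target odds: 0.002 ÷ 0.998 = 1/499.
Require 0.6ⁿ ≤ 1/499 ÷ (13/7) = 7/6487.
0.6¹³ ≈0.00130607 is still above 7/6487 but 0.6¹⁴ ≈0.000783642 is at or below it, so n = 14.

14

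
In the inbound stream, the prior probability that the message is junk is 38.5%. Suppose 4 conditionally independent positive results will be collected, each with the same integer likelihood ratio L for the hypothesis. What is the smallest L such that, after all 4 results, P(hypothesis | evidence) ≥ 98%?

3

Prior odds = 0.385/0.615 = 77/123.
Target odds = 0.98/0.02 = 49.
Need L⁴ ≥ 49 ÷ (77/123) = 861/11.
2⁴ = 16 < 861/11 ≤ 81 = 3⁴, so L = 3.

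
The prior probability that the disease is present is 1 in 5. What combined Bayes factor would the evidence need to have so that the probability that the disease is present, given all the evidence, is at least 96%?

Prior odds = 0.2/0.8 = 0.25.
Target odds = 0.96/0.04 = 24.
Required Bayes factor = 24 ÷ 0.25 = 96.

96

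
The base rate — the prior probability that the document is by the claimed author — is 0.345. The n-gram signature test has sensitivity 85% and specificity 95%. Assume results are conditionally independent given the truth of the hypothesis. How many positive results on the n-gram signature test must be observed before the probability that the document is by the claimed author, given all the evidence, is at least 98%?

Prior odds = 0.345/0.655 = 69/131.
False-positive rate = 1 − 0.95 = 0.05; likelihood ratio of a positive = 0.85/0.05 = 17.
Target odds: 0.98 ÷ 0.02 = 49.
Require 17ⁿ ≥ 49 ÷ (69/131) = 6419/69.
17¹ = 17 falls short of 6419/69 but 17² = 289 reaches it, so n = 2.

2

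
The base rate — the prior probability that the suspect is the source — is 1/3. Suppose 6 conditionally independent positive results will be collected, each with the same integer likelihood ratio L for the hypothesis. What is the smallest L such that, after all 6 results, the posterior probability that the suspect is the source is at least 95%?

2

Prior odds = (1/3)/(2/3) = 0.5.
Target odds = 0.95/0.05 = 19.
Need L⁶ ≥ 19 ÷ 0.5 = 38.
1⁶ = 1 < 38 ≤ 64 = 2⁶, so L = 2.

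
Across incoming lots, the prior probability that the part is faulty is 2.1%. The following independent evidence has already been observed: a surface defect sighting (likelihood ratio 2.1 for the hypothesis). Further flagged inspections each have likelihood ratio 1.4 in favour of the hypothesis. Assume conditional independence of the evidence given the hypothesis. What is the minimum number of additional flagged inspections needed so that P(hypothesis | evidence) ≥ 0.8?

14

Prior odds = 0.021/0.979 = 21/979.
Bayes factor of the evidence already in hand = 2.1.
Odds after that evidence = (21/979) × 2.1 = 441/9790.
Target odds = 0.8/0.2 = 4.
Need 1.4ⁿ ≥ 4 ÷ (441/9790) = 39160/441.
1.4¹³ ≈79.3715 falls short of 39160/441 but 1.4¹⁴ ≈111.12 reaches it, so n = 14.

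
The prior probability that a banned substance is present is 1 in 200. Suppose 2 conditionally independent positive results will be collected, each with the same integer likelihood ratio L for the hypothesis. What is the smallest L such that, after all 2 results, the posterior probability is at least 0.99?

141

Prior odds = 0.005/0.995 = 1/199.
Target odds = 0.99/0.01 = 99.
Need L² ≥ 99 ÷ (1/199) = 19701.
140² = 19600 < 19701 ≤ 19881 = 141², so L = 141.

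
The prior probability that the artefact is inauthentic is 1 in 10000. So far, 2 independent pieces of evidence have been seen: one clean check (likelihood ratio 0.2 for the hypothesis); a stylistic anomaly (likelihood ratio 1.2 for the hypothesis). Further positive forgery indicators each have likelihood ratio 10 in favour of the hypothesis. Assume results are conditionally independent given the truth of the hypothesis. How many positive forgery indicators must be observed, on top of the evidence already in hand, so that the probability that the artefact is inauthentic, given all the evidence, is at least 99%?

7

Prior odds = 0.0001/0.9999 = 1/9999.
Combined Bayes factor of the evidence already in hand = 0.2 × 1.2 = 0.24.
Odds after that evidence = (1/9999) × 0.24 = 2/83325.
Target odds = 0.99/0.01 = 99.
Need 10ⁿ ≥ 99 ÷ (2/83325) = 4124587.5.
10⁶ = 1000000 falls short of 4124587.5 but 10⁷ = 10000000 reaches it, so n = 7.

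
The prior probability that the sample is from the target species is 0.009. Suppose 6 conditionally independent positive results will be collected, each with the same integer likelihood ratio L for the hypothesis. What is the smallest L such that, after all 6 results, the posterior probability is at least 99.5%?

6

Prior odds = 0.009/0.991 = 9/991.
Target odds = 0.995/0.005 = 199.
Need L⁶ ≥ 199 ÷ (9/991) = 197209/9.
5⁶ = 15625 < 197209/9 ≤ 46656 = 6⁶, so L = 6.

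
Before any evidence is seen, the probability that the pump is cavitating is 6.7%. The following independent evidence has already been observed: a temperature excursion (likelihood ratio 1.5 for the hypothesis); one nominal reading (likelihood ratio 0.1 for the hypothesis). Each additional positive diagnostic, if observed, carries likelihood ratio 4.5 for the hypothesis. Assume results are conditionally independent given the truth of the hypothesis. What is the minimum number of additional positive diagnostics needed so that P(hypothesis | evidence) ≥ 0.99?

Prior odds = 0.067/0.933 = 67/933.
Combined Bayes factor of the evidence already in hand = 1.5 × 0.1 = 0.15.
Odds after that evidence = (67/933) × 0.15 = 67/6220.
Target odds = 0.99/0.01 = 99.
Need 4.5ⁿ ≥ 99 ÷ (67/6220) = 615780/67.
4.5⁶ = 8303.765625 falls short of 615780/67 but 4.5⁷ = 4782969/128 reaches it, so n = 7.

7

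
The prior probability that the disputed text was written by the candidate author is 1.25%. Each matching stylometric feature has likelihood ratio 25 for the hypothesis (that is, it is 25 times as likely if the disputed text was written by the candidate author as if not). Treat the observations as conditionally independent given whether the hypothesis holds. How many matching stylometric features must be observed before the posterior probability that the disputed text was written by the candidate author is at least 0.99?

3

Prior odds: 0.0125 ÷ 0.9875 = 1/79.
Likelihood ratio per matching stylometric feature = 25.
Target posterior odds = 0.99/0.01 = 99.
Require 25ⁿ ≥ 99 ÷ (1/79) = 7821.
25² = 625 falls short of 7821 but 25³ = 15625 reaches it, so n = 3.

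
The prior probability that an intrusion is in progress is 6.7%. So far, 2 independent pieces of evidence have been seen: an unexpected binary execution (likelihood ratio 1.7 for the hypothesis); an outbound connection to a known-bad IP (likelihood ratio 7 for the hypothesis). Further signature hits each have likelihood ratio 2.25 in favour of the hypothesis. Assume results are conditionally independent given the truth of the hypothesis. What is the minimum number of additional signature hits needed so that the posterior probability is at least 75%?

Prior odds = 0.067/0.933 = 67/933.
Combined Bayes factor of the evidence already in hand = 1.7 × 7 = 11.9.
Odds after that evidence = (67/933) × 11.9 = 7973/9330.
Target odds = 0.75/0.25 = 3.
Need 2.25ⁿ ≥ 3 ÷ (7973/9330) = 27990/7973.
2.25¹ = 2.25 falls short of 27990/7973 but 2.25² = 5.0625 reaches it, so n = 2.

2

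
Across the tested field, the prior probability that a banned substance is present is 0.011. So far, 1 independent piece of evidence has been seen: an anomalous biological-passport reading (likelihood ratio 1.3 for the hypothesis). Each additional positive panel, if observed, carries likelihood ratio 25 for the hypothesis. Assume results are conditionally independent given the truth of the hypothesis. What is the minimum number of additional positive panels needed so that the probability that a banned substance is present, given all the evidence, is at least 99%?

3

Prior odds = 0.011/0.989 = 11/989.
Bayes factor of the evidence already in hand = 1.3.
Odds after that evidence = (11/989) × 1.3 = 143/9890.
Target odds = 0.99/0.01 = 99.
Need 25ⁿ ≥ 99 ÷ (143/9890) = 89010/13.
25² = 625 falls short of 89010/13 but 25³ = 15625 reaches it, so n = 3.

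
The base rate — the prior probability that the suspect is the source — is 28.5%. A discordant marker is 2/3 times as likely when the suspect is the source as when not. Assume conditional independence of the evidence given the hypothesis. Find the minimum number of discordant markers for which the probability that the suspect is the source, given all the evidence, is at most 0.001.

Prior odds = 0.285/0.715 = 57/143.
Likelihood ratio per discordant marker = 2/3.
Target odds: 0.001 ÷ 0.999 = 1/999.
Require (2/3)ⁿ ≤ 1/999 ÷ (57/143) = 143/56943.
(2/3)¹⁴ = 16384/4782969 is still above 143/56943 but (2/3)¹⁵ = 32768/14348907 is at or below it, so n = 15.

15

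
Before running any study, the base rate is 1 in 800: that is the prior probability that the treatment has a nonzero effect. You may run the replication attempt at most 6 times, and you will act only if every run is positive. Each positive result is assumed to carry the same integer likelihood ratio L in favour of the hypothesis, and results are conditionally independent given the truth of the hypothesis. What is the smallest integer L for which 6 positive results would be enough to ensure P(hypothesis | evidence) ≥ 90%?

5

Prior odds = 0.00125/0.99875 = 1/799.
Target odds = 0.9/0.1 = 9.
Need L⁶ ≥ 9 ÷ (1/799) = 7191.
4⁶ = 4096 < 7191 ≤ 15625 = 5⁶, so L = 5.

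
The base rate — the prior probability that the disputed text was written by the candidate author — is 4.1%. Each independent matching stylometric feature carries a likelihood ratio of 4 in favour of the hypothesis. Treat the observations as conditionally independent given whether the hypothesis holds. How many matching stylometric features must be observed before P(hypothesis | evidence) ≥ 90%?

4

Prior odds = 0.041/0.959 = 41/959.
Likelihood ratio per matching stylometric feature = 4.
Target posterior odds = 0.9/0.1 = 9.
Need (41/959) × 4ⁿ ≥ 9, i.e. 4ⁿ ≥ 8631/41.
4³ = 64 falls short of 8631/41 but 4⁴ = 256 reaches it, so n = 4.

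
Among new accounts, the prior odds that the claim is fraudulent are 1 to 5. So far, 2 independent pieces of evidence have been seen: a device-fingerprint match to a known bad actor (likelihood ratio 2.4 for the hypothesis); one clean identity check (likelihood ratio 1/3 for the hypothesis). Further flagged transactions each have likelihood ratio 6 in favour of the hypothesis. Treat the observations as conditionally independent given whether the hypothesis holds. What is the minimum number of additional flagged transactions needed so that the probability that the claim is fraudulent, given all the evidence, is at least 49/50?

4

Prior odds = 0.2.
Combined Bayes factor of the evidence already in hand = 2.4 × (1/3) = 0.8.
Odds after that evidence = 0.2 × 0.8 = 0.16.
Target odds = 0.98/0.02 = 49.
Need 6ⁿ ≥ 49 ÷ 0.16 = 306.25.
6³ = 216 falls short of 306.25 but 6⁴ = 1296 reaches it, so n = 4.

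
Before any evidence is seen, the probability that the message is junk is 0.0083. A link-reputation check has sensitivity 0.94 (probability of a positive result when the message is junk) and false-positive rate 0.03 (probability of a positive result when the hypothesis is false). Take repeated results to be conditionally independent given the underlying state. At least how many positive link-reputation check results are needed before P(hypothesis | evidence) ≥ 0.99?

Prior odds = 0.0083/0.9917 = 83/9917.
Likelihood ratio of a positive result = 0.94/0.03 = 94/3.
Target posterior odds = 0.99/0.01 = 99.
Require (94/3)ⁿ ≥ 99 ÷ (83/9917) = 981783/83.
(94/3)² = 8836/9 falls short of 981783/83 but (94/3)³ = 830584/27 reaches it, so n = 3.

3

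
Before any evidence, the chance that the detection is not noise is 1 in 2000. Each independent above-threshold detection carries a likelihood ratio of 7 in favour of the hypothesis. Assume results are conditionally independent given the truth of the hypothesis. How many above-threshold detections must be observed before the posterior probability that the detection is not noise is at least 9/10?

6

Prior odds: 0.0005 ÷ 0.9995 = 1/1999.
Likelihood ratio per above-threshold detection = 7.
Target odds: 0.9 ÷ 0.1 = 9.
Require 7ⁿ ≥ 9 ÷ (1/1999) = 17991.
7⁵ = 16807 falls short of 17991 but 7⁶ = 117649 reaches it, so n = 6.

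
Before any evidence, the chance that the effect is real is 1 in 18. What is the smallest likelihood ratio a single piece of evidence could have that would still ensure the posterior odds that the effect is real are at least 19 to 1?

323

Prior odds = (1/18)/(17/18) = 1/17.
Target odds = 19.
Required Bayes factor = 19 ÷ (1/17) = 323.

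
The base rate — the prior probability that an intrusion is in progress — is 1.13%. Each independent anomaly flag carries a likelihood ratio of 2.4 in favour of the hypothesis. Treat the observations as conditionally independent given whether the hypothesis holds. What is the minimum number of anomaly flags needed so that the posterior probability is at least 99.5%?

Prior odds: 0.0113 ÷ 0.9887 = 113/9887.
Likelihood ratio per anomaly flag = 2.4.
Target odds: 0.995 ÷ 0.005 = 199.
Need (113/9887) × 2.4ⁿ ≥ 199, i.e. 2.4ⁿ ≥ 1967513/113.
2.4¹¹ ≈15216.8 falls short of 1967513/113 but 2.4¹² ≈36520.3 reaches it, so n = 12.

12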